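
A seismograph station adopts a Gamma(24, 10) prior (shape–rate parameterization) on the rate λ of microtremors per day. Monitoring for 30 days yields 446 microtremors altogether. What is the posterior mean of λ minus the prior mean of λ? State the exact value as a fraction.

187/20

Total count 446 over total exposure 30 days.
Posterior: α' = 24 + 446 = 470, β' = 10 + 30 = 40.
Posterior mean = 470/40 = 47/4; prior mean = 24/10 = 12/5. Difference = 47/4 − 12/5 = 187/20.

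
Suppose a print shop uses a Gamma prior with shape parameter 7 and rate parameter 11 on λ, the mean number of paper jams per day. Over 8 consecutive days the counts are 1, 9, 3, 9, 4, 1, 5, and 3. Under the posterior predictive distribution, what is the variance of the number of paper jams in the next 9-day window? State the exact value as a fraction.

Total count: 1 + 9 + 3 + 9 + 4 + 1 + 5 + 3 = 35.
Total exposure: 8 days.
By Gamma–Poisson conjugacy, the posterior is Gamma(α + Σx, β + Σt) = Gamma(7 + 35, 11 + 8) = Gamma(42, 19).
The posterior predictive for a window of length T is Negative Binomial with variance T·α'·(β'+T)/β'² = 9·42·28/361 = 10584/361.

10584/361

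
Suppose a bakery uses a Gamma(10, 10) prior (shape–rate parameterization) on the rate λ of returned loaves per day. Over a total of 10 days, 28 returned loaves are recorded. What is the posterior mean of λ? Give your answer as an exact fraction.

Total count 28 over total exposure 10 days.
By Gamma–Poisson conjugacy, the posterior is Gamma(α + Σx, β + Σt) = Gamma(10 + 28, 10 + 10) = Gamma(38, 20).
Posterior mean = α'/β' = 38/20 = 19/10.

19/10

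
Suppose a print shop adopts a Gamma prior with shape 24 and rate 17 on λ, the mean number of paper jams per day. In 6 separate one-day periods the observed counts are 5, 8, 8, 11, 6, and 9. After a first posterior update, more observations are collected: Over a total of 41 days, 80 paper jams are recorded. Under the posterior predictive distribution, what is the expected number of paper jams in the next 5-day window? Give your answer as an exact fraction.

755/64

Total count: 5 + 8 + 8 + 11 + 6 + 9 = 47.
Total exposure: 6 days.
After the first batch: Gamma(24 + 47, 17 + 6) = Gamma(71, 23).
Total count 80 over total exposure 41 days.
After the second batch: Gamma(71 + 80, 23 + 41) = Gamma(151, 64).
Predictive mean over a 5-day window = T·E[λ|data] = 5·151/64 = 755/64.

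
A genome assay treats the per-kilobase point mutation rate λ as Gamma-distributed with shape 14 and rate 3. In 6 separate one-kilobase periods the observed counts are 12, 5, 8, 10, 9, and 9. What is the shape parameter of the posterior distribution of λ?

Total count: 12 + 5 + 8 + 10 + 9 + 9 = 53.
Total exposure: 6 kilobases.
Gamma(α, β) with Poisson data over total exposure Σt gives posterior Gamma(α+Σx, β+Σt) = Gamma(67, 9).

67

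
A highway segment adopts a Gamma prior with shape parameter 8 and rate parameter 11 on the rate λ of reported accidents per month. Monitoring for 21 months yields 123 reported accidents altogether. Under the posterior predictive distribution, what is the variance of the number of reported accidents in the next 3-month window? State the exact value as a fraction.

13755/1024

Total count 123 over total exposure 21 months.
Posterior: α' = 8 + 123 = 131, β' = 11 + 21 = 32.
The posterior predictive for a window of length T is Negative Binomial with variance T·α'·(β'+T)/β'² = 3·131·35/1024 = 13755/1024.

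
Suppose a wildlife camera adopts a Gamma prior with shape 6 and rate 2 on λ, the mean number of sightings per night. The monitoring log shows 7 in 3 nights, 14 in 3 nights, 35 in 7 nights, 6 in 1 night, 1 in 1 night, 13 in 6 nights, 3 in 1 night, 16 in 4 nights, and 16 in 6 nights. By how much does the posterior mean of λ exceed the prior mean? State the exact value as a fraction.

15/34

Total count: 7 + 14 + 35 + 6 + 1 + 13 + 3 + 16 + 16 = 111.
Total exposure: 3 + 3 + 7 + 1 + 1 + 6 + 1 + 4 + 6 = 32 nights.
Gamma(α, β) with Poisson data over total exposure Σt gives posterior Gamma(α+Σx, β+Σt) = Gamma(117, 34).
Posterior mean = 117/34 = 117/34; prior mean = 6/2 = 3. Difference = 117/34 − 3 = 15/34.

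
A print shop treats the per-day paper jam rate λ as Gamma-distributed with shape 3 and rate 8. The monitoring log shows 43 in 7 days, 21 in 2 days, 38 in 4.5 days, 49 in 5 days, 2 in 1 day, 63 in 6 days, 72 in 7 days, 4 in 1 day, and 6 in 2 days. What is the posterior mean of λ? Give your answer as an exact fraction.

602/87

Total count: 43 + 21 + 38 + 49 + 2 + 63 + 72 + 4 + 6 = 298.
Total exposure: 7 + 2 + 4.5 + 5 + 1 + 6 + 7 + 1 + 2 = 35.5 days.
Conjugate update: add total count to the shape and total exposure to the rate, giving Gamma(301, 87/2).
Posterior mean = α'/β' = 301/(87/2) = 602/87.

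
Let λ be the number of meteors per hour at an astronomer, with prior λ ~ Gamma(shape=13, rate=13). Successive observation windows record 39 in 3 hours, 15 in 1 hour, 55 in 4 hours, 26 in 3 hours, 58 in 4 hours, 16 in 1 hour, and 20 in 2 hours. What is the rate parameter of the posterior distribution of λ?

Total count: 39 + 15 + 55 + 26 + 58 + 16 + 20 = 229.
Total exposure: 3 + 1 + 4 + 3 + 4 + 1 + 2 = 18 hours.
The Gamma prior is conjugate for the Poisson rate, so λ | data ~ Gamma(13+229, 13+18) = Gamma(242, 31).

31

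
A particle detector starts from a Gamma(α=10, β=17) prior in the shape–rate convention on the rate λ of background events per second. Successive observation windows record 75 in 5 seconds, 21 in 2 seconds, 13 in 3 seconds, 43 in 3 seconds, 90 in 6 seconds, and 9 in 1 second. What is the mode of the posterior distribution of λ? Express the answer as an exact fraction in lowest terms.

Total count: 75 + 21 + 13 + 43 + 90 + 9 = 251.
Total exposure: 5 + 2 + 3 + 3 + 6 + 1 = 20 seconds.
The Gamma prior is conjugate for the Poisson rate, so λ | data ~ Gamma(10+251, 17+20) = Gamma(261, 37).
Posterior mode = (α'−1)/β' = 260/37.

260/37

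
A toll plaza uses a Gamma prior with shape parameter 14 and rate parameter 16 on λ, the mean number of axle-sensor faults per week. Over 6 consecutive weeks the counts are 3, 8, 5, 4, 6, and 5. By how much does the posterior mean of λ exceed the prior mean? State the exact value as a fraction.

Total count: 3 + 8 + 5 + 4 + 6 + 5 = 31.
Total exposure: 6 weeks.
By Gamma–Poisson conjugacy, the posterior is Gamma(α + Σx, β + Σt) = Gamma(14 + 31, 16 + 6) = Gamma(45, 22).
Posterior mean = 45/22 = 45/22; prior mean = 14/16 = 7/8. Difference = 45/22 − 7/8 = 103/88.

103/88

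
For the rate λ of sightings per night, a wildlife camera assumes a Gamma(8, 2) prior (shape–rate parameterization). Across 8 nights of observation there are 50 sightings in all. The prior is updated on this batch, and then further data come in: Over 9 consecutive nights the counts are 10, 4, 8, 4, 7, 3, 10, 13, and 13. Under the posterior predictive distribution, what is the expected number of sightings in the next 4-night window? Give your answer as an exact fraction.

520/19

Total count 50 over total exposure 8 nights.
After the first batch: Gamma(8 + 50, 2 + 8) = Gamma(58, 10).
Total count: 10 + 4 + 8 + 4 + 7 + 3 + 10 + 13 + 13 = 72.
Total exposure: 9 nights.
After the second batch: Gamma(58 + 72, 10 + 9) = Gamma(130, 19).
Predictive mean over a 4-night window = T·E[λ|data] = 4·130/19 = 520/19.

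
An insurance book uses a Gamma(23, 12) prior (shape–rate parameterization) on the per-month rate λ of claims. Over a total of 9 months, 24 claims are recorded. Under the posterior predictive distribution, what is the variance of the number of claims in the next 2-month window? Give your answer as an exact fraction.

2162/441

Total count 24 over total exposure 9 months.
Gamma(α, β) with Poisson data over total exposure Σt gives posterior Gamma(α+Σx, β+Σt) = Gamma(47, 21).
The posterior predictive for a window of length T is Negative Binomial with variance T·α'·(β'+T)/β'² = 2·47·23/441 = 2162/441.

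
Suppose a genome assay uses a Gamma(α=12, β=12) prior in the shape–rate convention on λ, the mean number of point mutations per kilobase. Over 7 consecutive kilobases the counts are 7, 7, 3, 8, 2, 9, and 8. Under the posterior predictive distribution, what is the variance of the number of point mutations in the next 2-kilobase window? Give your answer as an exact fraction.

2352/361

Total count: 7 + 7 + 3 + 8 + 2 + 9 + 8 = 44.
Total exposure: 7 kilobases.
Conjugate update: add total count to the shape and total exposure to the rate, giving Gamma(56, 19).
The posterior predictive for a window of length T is Negative Binomial with variance T·α'·(β'+T)/β'² = 2·56·21/361 = 2352/361.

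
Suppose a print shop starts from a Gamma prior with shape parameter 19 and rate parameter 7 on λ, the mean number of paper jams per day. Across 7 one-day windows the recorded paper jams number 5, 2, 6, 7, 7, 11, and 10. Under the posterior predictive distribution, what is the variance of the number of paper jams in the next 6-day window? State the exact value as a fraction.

2010/49

Total count: 5 + 2 + 6 + 7 + 7 + 11 + 10 = 48.
Total exposure: 7 days.
The Gamma prior is conjugate for the Poisson rate, so λ | data ~ Gamma(19+48, 7+7) = Gamma(67, 14).
The posterior predictive for a window of length T is Negative Binomial with variance T·α'·(β'+T)/β'² = 6·67·20/196 = 2010/49.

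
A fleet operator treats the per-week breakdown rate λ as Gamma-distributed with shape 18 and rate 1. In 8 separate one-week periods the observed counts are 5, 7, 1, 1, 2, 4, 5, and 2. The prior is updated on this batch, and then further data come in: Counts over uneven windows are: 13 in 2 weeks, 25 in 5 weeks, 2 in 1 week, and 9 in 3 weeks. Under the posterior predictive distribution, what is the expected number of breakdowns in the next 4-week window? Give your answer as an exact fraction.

94/5

Total count: 5 + 7 + 1 + 1 + 2 + 4 + 5 + 2 = 27.
Total exposure: 8 weeks.
After the first batch: Gamma(18 + 27, 1 + 8) = Gamma(45, 9).
Total count: 13 + 25 + 2 + 9 = 49.
Total exposure: 2 + 5 + 1 + 3 = 11 weeks.
After the second batch: Gamma(45 + 49, 9 + 11) = Gamma(94, 20).
Predictive mean over a 4-week window = T·E[λ|data] = 4·94/20 = 94/5.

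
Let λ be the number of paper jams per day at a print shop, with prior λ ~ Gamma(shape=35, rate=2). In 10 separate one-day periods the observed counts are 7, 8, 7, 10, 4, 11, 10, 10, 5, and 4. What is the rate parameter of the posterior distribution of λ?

12

Total count: 7 + 8 + 7 + 10 + 4 + 11 + 10 + 10 + 5 + 4 = 76.
Total exposure: 10 days.
The Gamma prior is conjugate for the Poisson rate, so λ | data ~ Gamma(35+76, 2+10) = Gamma(111, 12).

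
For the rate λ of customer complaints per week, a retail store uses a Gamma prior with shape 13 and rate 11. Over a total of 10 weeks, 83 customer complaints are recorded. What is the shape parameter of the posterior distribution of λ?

96

Total count 83 over total exposure 10 weeks.
Gamma(α, β) with Poisson data over total exposure Σt gives posterior Gamma(α+Σx, β+Σt) = Gamma(96, 21).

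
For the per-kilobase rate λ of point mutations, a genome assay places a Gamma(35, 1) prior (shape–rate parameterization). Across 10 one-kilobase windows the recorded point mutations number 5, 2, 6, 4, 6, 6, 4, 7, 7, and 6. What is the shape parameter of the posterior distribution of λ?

Total count: 5 + 2 + 6 + 4 + 6 + 6 + 4 + 7 + 7 + 6 = 53.
Total exposure: 10 kilobases.
Gamma(α, β) with Poisson data over total exposure Σt gives posterior Gamma(α+Σx, β+Σt) = Gamma(88, 11).

88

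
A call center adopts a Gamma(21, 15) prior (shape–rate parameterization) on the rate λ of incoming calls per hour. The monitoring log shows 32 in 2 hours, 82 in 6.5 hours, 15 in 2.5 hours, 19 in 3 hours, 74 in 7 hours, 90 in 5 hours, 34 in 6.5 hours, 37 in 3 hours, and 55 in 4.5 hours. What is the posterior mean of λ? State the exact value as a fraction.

459/55

Total count: 32 + 82 + 15 + 19 + 74 + 90 + 34 + 37 + 55 = 438.
Total exposure: 2 + 6.5 + 2.5 + 3 + 7 + 5 + 6.5 + 3 + 4.5 = 40 hours.
Conjugate update: add total count to the shape and total exposure to the rate, giving Gamma(459, 55).
Posterior mean = α'/β' = 459/55.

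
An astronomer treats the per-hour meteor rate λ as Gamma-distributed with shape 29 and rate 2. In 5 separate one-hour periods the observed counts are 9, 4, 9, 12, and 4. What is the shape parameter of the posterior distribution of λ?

67

Total count: 9 + 4 + 9 + 12 + 4 = 38.
Total exposure: 5 hours.
By Gamma–Poisson conjugacy, the posterior is Gamma(α + Σx, β + Σt) = Gamma(29 + 38, 2 + 5) = Gamma(67, 7).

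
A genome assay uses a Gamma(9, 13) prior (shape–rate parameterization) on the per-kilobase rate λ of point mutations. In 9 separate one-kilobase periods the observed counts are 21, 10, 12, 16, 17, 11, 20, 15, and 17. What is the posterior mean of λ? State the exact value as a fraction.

Total count: 21 + 10 + 12 + 16 + 17 + 11 + 20 + 15 + 17 = 139.
Total exposure: 9 kilobases.
The Gamma prior is conjugate for the Poisson rate, so λ | data ~ Gamma(9+139, 13+9) = Gamma(148, 22).
Posterior mean = α'/β' = 148/22 = 74/11.

74/11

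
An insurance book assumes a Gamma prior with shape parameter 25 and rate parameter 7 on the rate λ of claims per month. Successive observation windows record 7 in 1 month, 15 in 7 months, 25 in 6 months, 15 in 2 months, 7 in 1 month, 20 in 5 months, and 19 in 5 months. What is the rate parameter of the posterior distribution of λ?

34

Total count: 7 + 15 + 25 + 15 + 7 + 20 + 19 = 108.
Total exposure: 1 + 7 + 6 + 2 + 1 + 5 + 5 = 27 months.
Posterior: α' = 25 + 108 = 133, β' = 7 + 27 = 34.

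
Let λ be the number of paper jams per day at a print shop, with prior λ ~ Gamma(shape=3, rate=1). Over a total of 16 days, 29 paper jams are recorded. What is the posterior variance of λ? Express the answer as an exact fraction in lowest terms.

Total count 29 over total exposure 16 days.
The Gamma prior is conjugate for the Poisson rate, so λ | data ~ Gamma(3+29, 1+16) = Gamma(32, 17).
Posterior variance = α'/β'² = 32/289.

32/289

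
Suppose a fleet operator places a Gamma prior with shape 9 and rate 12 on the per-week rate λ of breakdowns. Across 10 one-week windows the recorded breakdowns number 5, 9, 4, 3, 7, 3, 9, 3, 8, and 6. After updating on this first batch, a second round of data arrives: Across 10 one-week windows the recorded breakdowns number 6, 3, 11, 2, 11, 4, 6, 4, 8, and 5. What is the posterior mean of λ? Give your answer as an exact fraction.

63/16

Total count: 5 + 9 + 4 + 3 + 7 + 3 + 9 + 3 + 8 + 6 = 57.
Total exposure: 10 weeks.
After the first batch: Gamma(9 + 57, 12 + 10) = Gamma(66, 22).
Total count: 6 + 3 + 11 + 2 + 11 + 4 + 6 + 4 + 8 + 5 = 60.
Total exposure: 10 weeks.
After the second batch: Gamma(66 + 60, 22 + 10) = Gamma(126, 32).
Posterior mean = α'/β' = 126/32 = 63/16.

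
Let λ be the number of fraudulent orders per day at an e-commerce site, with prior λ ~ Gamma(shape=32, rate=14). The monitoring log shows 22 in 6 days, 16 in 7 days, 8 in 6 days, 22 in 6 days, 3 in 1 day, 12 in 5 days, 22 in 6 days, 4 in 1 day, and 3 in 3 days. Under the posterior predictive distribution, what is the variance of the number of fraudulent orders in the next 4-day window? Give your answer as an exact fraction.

Total count: 22 + 16 + 8 + 22 + 3 + 12 + 22 + 4 + 3 = 112.
Total exposure: 6 + 7 + 6 + 6 + 1 + 5 + 6 + 1 + 3 = 41 days.
Gamma(α, β) with Poisson data over total exposure Σt gives posterior Gamma(α+Σx, β+Σt) = Gamma(144, 55).
The posterior predictive for a window of length T is Negative Binomial with variance T·α'·(β'+T)/β'² = 4·144·59/3025 = 33984/3025.

33984/3025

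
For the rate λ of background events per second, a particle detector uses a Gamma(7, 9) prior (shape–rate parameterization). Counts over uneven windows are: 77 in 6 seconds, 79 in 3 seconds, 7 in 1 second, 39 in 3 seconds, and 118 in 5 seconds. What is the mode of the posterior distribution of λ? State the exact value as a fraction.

326/27

Total count: 77 + 79 + 7 + 39 + 118 = 320.
Total exposure: 6 + 3 + 1 + 3 + 5 = 18 seconds.
The Gamma prior is conjugate for the Poisson rate, so λ | data ~ Gamma(7+320, 9+18) = Gamma(327, 27).
Posterior mode = (α'−1)/β' = 326/27.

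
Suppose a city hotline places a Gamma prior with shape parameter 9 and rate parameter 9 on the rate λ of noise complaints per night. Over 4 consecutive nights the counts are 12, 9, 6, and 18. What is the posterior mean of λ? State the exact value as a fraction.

Total count: 12 + 9 + 6 + 18 = 45.
Total exposure: 4 nights.
Gamma(α, β) with Poisson data over total exposure Σt gives posterior Gamma(α+Σx, β+Σt) = Gamma(54, 13).
Posterior mean = α'/β' = 54/13.

54/13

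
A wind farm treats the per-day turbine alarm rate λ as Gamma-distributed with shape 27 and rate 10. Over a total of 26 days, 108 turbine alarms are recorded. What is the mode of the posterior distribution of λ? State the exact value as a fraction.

Total count 108 over total exposure 26 days.
The Gamma prior is conjugate for the Poisson rate, so λ | data ~ Gamma(27+108, 10+26) = Gamma(135, 36).
Posterior mode = (α'−1)/β' = 134/36 = 67/18.

67/18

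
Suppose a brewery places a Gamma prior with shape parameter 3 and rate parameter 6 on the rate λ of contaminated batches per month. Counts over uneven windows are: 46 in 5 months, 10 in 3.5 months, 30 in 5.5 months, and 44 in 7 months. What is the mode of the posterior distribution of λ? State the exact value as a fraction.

44/9

Total count: 46 + 10 + 30 + 44 = 130.
Total exposure: 5 + 3.5 + 5.5 + 7 = 21 months.
By Gamma–Poisson conjugacy, the posterior is Gamma(α + Σx, β + Σt) = Gamma(3 + 130, 6 + 21) = Gamma(133, 27).
Posterior mode = (α'−1)/β' = 132/27 = 44/9.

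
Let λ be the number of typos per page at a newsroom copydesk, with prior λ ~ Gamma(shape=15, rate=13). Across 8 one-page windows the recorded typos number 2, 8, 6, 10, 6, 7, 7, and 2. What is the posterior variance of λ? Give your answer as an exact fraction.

Total count: 2 + 8 + 6 + 10 + 6 + 7 + 7 + 2 = 48.
Total exposure: 8 pages.
Conjugate update: add total count to the shape and total exposure to the rate, giving Gamma(63, 21).
Posterior variance = α'/β'² = 63/441 = 1/7.

1/7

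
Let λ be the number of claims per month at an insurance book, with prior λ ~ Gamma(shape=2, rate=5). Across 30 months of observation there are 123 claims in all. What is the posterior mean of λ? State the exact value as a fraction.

25/7

Total count 123 over total exposure 30 months.
Posterior: α' = 2 + 123 = 125, β' = 5 + 30 = 35.
Posterior mean = α'/β' = 125/35 = 25/7.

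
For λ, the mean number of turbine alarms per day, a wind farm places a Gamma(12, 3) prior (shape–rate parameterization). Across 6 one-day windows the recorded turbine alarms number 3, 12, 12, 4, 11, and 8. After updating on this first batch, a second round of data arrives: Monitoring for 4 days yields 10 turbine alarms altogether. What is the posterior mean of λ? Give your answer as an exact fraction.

Total count: 3 + 12 + 12 + 4 + 11 + 8 = 50.
Total exposure: 6 days.
After the first batch: Gamma(12 + 50, 3 + 6) = Gamma(62, 9).
Total count 10 over total exposure 4 days.
After the second batch: Gamma(62 + 10, 9 + 4) = Gamma(72, 13).
Posterior mean = α'/β' = 72/13.

72/13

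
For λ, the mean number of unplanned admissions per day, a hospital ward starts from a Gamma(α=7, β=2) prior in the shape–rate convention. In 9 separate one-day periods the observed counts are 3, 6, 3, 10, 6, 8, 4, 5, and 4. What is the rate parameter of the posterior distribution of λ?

Total count: 3 + 6 + 3 + 10 + 6 + 8 + 4 + 5 + 4 = 49.
Total exposure: 9 days.
The Gamma prior is conjugate for the Poisson rate, so λ | data ~ Gamma(7+49, 2+9) = Gamma(56, 11).

11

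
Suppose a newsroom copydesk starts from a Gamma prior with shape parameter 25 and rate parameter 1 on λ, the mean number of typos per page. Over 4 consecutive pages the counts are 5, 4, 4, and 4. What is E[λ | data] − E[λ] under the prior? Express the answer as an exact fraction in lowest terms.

Total count: 5 + 4 + 4 + 4 = 17.
Total exposure: 4 pages.
By Gamma–Poisson conjugacy, the posterior is Gamma(α + Σx, β + Σt) = Gamma(25 + 17, 1 + 4) = Gamma(42, 5).
Posterior mean = 42/5 = 42/5; prior mean = 25/1 = 25. Difference = 42/5 − 25 = -83/5.

-83/5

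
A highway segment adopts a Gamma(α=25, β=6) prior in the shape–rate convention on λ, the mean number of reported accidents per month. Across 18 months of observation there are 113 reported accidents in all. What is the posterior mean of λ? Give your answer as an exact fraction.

Total count 113 over total exposure 18 months.
By Gamma–Poisson conjugacy, the posterior is Gamma(α + Σx, β + Σt) = Gamma(25 + 113, 6 + 18) = Gamma(138, 24).
Posterior mean = α'/β' = 138/24 = 23/4.

23/4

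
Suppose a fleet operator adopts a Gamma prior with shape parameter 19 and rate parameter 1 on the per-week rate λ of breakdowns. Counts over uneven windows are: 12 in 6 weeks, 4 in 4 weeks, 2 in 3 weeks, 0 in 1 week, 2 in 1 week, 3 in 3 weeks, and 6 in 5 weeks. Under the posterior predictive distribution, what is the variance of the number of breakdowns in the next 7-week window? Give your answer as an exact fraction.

217/12

Total count: 12 + 4 + 2 + 0 + 2 + 3 + 6 = 29.
Total exposure: 6 + 4 + 3 + 1 + 1 + 3 + 5 = 23 weeks.
By Gamma–Poisson conjugacy, the posterior is Gamma(α + Σx, β + Σt) = Gamma(19 + 29, 1 + 23) = Gamma(48, 24).
The posterior predictive for a window of length T is Negative Binomial with variance T·α'·(β'+T)/β'² = 7·48·31/576 = 217/12.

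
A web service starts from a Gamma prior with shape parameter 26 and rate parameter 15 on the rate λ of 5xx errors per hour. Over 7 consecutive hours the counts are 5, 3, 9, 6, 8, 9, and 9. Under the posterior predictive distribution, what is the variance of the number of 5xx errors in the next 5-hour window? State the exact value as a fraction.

10125/484

Total count: 5 + 3 + 9 + 6 + 8 + 9 + 9 = 49.
Total exposure: 7 hours.
Posterior: α' = 26 + 49 = 75, β' = 15 + 7 = 22.
The posterior predictive for a window of length T is Negative Binomial with variance T·α'·(β'+T)/β'² = 5·75·27/484 = 10125/484.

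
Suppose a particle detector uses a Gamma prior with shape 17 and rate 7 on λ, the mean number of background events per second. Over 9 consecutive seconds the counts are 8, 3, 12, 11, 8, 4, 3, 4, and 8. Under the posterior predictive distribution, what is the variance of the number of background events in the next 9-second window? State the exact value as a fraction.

Total count: 8 + 3 + 12 + 11 + 8 + 4 + 3 + 4 + 8 = 61.
Total exposure: 9 seconds.
The Gamma prior is conjugate for the Poisson rate, so λ | data ~ Gamma(17+61, 7+9) = Gamma(78, 16).
The posterior predictive for a window of length T is Negative Binomial with variance T·α'·(β'+T)/β'² = 9·78·25/256 = 8775/128.

8775/128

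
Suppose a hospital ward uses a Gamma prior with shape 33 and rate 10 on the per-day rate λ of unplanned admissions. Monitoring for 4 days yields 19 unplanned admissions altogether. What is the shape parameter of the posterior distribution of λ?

52

Total count 19 over total exposure 4 days.
By Gamma–Poisson conjugacy, the posterior is Gamma(α + Σx, β + Σt) = Gamma(33 + 19, 10 + 4) = Gamma(52, 14).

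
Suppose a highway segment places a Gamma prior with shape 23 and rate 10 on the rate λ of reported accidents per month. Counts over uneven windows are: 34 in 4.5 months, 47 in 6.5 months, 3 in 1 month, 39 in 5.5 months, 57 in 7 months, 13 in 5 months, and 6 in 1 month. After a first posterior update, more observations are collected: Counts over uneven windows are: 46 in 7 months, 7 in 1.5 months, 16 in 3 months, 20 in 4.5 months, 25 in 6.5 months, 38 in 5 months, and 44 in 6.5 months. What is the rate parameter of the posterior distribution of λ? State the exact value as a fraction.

149/2

Total count: 34 + 47 + 3 + 39 + 57 + 13 + 6 = 199.
Total exposure: 4.5 + 6.5 + 1 + 5.5 + 7 + 5 + 1 = 30.5 months.
After the first batch: Gamma(23 + 199, 10 + 30.5) = Gamma(222, 81/2).
Total count: 46 + 7 + 16 + 20 + 25 + 38 + 44 = 196.
Total exposure: 7 + 1.5 + 3 + 4.5 + 6.5 + 5 + 6.5 = 34 months.
After the second batch: Gamma(222 + 196, 81/2 + 34) = Gamma(418, 149/2).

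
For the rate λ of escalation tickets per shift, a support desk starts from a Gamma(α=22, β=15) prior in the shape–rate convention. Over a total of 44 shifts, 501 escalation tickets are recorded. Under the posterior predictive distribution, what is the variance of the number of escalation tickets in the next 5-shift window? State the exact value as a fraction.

167360/3481

Total count 501 over total exposure 44 shifts.
Gamma(α, β) with Poisson data over total exposure Σt gives posterior Gamma(α+Σx, β+Σt) = Gamma(523, 59).
The posterior predictive for a window of length T is Negative Binomial with variance T·α'·(β'+T)/β'² = 5·523·64/3481 = 167360/3481.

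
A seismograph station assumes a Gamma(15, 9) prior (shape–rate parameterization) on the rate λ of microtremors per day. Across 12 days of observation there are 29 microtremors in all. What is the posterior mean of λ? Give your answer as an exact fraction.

Total count 29 over total exposure 12 days.
Gamma(α, β) with Poisson data over total exposure Σt gives posterior Gamma(α+Σx, β+Σt) = Gamma(44, 21).
Posterior mean = α'/β' = 44/21.

44/21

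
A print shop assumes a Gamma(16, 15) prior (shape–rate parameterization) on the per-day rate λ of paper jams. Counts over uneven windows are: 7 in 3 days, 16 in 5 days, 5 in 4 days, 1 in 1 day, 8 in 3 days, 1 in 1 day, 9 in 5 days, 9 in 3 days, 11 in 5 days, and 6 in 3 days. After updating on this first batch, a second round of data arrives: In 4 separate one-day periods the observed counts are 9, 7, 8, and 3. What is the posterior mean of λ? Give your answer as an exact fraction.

Total count: 7 + 16 + 5 + 1 + 8 + 1 + 9 + 9 + 11 + 6 = 73.
Total exposure: 3 + 5 + 4 + 1 + 3 + 1 + 5 + 3 + 5 + 3 = 33 days.
After the first batch: Gamma(16 + 73, 15 + 33) = Gamma(89, 48).
Total count: 9 + 7 + 8 + 3 = 27.
Total exposure: 4 days.
After the second batch: Gamma(89 + 27, 48 + 4) = Gamma(116, 52).
Posterior mean = α'/β' = 116/52 = 29/13.

29/13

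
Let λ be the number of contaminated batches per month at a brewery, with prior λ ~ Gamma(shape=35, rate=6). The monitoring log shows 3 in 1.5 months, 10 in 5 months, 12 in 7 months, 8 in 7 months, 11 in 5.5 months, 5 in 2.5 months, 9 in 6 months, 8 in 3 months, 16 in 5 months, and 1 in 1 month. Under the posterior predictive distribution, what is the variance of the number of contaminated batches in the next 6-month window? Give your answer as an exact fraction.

Total count: 3 + 10 + 12 + 8 + 11 + 5 + 9 + 8 + 16 + 1 = 83.
Total exposure: 1.5 + 5 + 7 + 7 + 5.5 + 2.5 + 6 + 3 + 5 + 1 = 43.5 months.
The Gamma prior is conjugate for the Poisson rate, so λ | data ~ Gamma(35+83, 6+43.5) = Gamma(118, 99/2).
The posterior predictive for a window of length T is Negative Binomial with variance T·α'·(β'+T)/β'² = 6·118·(111/2)/(9801/4) = 17464/1089.

17464/1089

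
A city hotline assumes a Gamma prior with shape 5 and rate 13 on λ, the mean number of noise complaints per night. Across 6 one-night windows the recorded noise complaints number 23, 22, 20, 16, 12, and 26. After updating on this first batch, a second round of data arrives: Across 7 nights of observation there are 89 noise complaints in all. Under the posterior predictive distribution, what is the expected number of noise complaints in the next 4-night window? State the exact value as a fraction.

426/13

Total count: 23 + 22 + 20 + 16 + 12 + 26 = 119.
Total exposure: 6 nights.
After the first batch: Gamma(5 + 119, 13 + 6) = Gamma(124, 19).
Total count 89 over total exposure 7 nights.
After the second batch: Gamma(124 + 89, 19 + 7) = Gamma(213, 26).
Predictive mean over a 4-night window = T·E[λ|data] = 4·213/26 = 426/13.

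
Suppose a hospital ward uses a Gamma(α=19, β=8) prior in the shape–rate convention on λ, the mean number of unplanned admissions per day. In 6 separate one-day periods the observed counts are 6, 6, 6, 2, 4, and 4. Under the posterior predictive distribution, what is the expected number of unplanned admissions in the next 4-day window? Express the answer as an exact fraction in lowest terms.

94/7

Total count: 6 + 6 + 6 + 2 + 4 + 4 = 28.
Total exposure: 6 days.
Gamma(α, β) with Poisson data over total exposure Σt gives posterior Gamma(α+Σx, β+Σt) = Gamma(47, 14).
Predictive mean over a 4-day window = T·E[λ|data] = 4·47/14 = 94/7.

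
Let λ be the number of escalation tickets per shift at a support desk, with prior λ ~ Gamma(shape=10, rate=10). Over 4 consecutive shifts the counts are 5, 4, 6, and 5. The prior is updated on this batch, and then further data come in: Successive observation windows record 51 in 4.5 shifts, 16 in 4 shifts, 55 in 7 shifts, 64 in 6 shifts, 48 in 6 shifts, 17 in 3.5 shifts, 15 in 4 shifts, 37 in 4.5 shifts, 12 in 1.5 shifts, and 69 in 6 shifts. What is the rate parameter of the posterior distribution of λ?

61

Total count: 5 + 4 + 6 + 5 = 20.
Total exposure: 4 shifts.
After the first batch: Gamma(10 + 20, 10 + 4) = Gamma(30, 14).
Total count: 51 + 16 + 55 + 64 + 48 + 17 + 15 + 37 + 12 + 69 = 384.
Total exposure: 4.5 + 4 + 7 + 6 + 6 + 3.5 + 4 + 4.5 + 1.5 + 6 = 47 shifts.
After the second batch: Gamma(30 + 384, 14 + 47) = Gamma(414, 61).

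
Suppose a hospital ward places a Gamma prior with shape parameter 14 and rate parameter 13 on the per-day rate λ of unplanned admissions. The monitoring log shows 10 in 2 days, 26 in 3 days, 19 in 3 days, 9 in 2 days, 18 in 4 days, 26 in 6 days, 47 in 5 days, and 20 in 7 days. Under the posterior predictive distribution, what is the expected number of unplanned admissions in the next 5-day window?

Total count: 10 + 26 + 19 + 9 + 18 + 26 + 47 + 20 = 175.
Total exposure: 2 + 3 + 3 + 2 + 4 + 6 + 5 + 7 = 32 days.
Posterior: α' = 14 + 175 = 189, β' = 13 + 32 = 45.
Predictive mean over a 5-day window = T·E[λ|data] = 5·189/45 = 21.

21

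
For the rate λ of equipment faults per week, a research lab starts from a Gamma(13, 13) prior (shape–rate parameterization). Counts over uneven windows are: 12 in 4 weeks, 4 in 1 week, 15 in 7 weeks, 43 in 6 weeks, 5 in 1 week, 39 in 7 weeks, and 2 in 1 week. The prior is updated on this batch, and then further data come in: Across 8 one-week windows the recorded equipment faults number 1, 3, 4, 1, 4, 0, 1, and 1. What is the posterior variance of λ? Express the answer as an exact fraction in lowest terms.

Total count: 12 + 4 + 15 + 43 + 5 + 39 + 2 = 120.
Total exposure: 4 + 1 + 7 + 6 + 1 + 7 + 1 = 27 weeks.
After the first batch: Gamma(13 + 120, 13 + 27) = Gamma(133, 40).
Total count: 1 + 3 + 4 + 1 + 4 + 0 + 1 + 1 = 15.
Total exposure: 8 weeks.
After the second batch: Gamma(133 + 15, 40 + 8) = Gamma(148, 48).
Posterior variance = α'/β'² = 148/2304 = 37/576.

37/576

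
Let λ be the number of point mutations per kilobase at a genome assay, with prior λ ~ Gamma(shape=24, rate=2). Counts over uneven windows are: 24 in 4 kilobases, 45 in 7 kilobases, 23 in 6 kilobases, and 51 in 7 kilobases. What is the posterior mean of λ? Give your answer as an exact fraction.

167/26

Total count: 24 + 45 + 23 + 51 = 143.
Total exposure: 4 + 7 + 6 + 7 = 24 kilobases.
By Gamma–Poisson conjugacy, the posterior is Gamma(α + Σx, β + Σt) = Gamma(24 + 143, 2 + 24) = Gamma(167, 26).
Posterior mean = α'/β' = 167/26.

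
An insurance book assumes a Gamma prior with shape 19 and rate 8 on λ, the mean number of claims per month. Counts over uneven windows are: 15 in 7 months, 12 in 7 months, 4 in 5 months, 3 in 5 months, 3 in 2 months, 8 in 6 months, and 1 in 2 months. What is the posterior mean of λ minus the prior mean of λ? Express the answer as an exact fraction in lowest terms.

-139/168

Total count: 15 + 12 + 4 + 3 + 3 + 8 + 1 = 46.
Total exposure: 7 + 7 + 5 + 5 + 2 + 6 + 2 = 34 months.
The Gamma prior is conjugate for the Poisson rate, so λ | data ~ Gamma(19+46, 8+34) = Gamma(65, 42).
Posterior mean = 65/42 = 65/42; prior mean = 19/8 = 19/8. Difference = 65/42 − 19/8 = -139/168.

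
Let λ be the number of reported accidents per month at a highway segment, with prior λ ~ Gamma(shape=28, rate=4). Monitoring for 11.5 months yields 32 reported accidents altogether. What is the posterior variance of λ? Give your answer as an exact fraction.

240/961

Total count 32 over total exposure 11.5 months.
Posterior: α' = 28 + 32 = 60, β' = 4 + 11.5 = 31/2.
Posterior variance = α'/β'² = 60/(961/4) = 240/961.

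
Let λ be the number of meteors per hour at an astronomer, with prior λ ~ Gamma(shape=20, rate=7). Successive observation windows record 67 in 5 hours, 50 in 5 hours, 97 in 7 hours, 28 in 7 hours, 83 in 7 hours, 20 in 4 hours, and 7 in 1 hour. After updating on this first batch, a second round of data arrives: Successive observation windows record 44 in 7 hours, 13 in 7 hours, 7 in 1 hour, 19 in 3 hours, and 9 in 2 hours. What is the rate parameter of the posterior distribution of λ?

Total count: 67 + 50 + 97 + 28 + 83 + 20 + 7 = 352.
Total exposure: 5 + 5 + 7 + 7 + 7 + 4 + 1 = 36 hours.
After the first batch: Gamma(20 + 352, 7 + 36) = Gamma(372, 43).
Total count: 44 + 13 + 7 + 19 + 9 = 92.
Total exposure: 7 + 7 + 1 + 3 + 2 = 20 hours.
After the second batch: Gamma(372 + 92, 43 + 20) = Gamma(464, 63).

63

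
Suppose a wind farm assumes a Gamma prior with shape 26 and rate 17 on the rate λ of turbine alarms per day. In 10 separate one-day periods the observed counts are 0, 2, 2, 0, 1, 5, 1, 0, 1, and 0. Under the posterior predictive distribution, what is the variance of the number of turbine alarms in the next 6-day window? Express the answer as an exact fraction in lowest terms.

Total count: 0 + 2 + 2 + 0 + 1 + 5 + 1 + 0 + 1 + 0 = 12.
Total exposure: 10 days.
The Gamma prior is conjugate for the Poisson rate, so λ | data ~ Gamma(26+12, 17+10) = Gamma(38, 27).
The posterior predictive for a window of length T is Negative Binomial with variance T·α'·(β'+T)/β'² = 6·38·33/729 = 836/81.

836/81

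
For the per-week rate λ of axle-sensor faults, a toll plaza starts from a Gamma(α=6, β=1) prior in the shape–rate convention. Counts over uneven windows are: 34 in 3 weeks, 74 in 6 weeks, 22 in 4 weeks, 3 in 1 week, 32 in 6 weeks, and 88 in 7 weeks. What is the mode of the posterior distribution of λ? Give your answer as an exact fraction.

129/14

Total count: 34 + 74 + 22 + 3 + 32 + 88 = 253.
Total exposure: 3 + 6 + 4 + 1 + 6 + 7 = 27 weeks.
Gamma(α, β) with Poisson data over total exposure Σt gives posterior Gamma(α+Σx, β+Σt) = Gamma(259, 28).
Posterior mode = (α'−1)/β' = 258/28 = 129/14.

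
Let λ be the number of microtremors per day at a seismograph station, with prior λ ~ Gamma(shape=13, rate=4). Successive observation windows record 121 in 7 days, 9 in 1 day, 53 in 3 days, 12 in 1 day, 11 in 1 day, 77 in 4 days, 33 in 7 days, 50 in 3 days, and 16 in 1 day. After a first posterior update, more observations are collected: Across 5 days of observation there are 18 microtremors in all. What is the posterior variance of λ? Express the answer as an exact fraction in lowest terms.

413/1369

Total count: 121 + 9 + 53 + 12 + 11 + 77 + 33 + 50 + 16 = 382.
Total exposure: 7 + 1 + 3 + 1 + 1 + 4 + 7 + 3 + 1 = 28 days.
After the first batch: Gamma(13 + 382, 4 + 28) = Gamma(395, 32).
Total count 18 over total exposure 5 days.
After the second batch: Gamma(395 + 18, 32 + 5) = Gamma(413, 37).
Posterior variance = α'/β'² = 413/1369.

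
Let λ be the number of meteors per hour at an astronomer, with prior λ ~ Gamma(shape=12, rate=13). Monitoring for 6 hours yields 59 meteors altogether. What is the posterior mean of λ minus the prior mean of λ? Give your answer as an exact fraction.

695/247

Total count 59 over total exposure 6 hours.
Posterior: α' = 12 + 59 = 71, β' = 13 + 6 = 19.
Posterior mean = 71/19 = 71/19; prior mean = 12/13 = 12/13. Difference = 71/19 − 12/13 = 695/247.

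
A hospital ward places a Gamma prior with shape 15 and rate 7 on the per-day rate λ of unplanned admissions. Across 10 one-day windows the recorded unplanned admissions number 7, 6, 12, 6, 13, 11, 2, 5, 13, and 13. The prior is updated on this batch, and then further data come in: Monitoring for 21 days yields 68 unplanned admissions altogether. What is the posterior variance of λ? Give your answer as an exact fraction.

9/76

Total count: 7 + 6 + 12 + 6 + 13 + 11 + 2 + 5 + 13 + 13 = 88.
Total exposure: 10 days.
After the first batch: Gamma(15 + 88, 7 + 10) = Gamma(103, 17).
Total count 68 over total exposure 21 days.
After the second batch: Gamma(103 + 68, 17 + 21) = Gamma(171, 38).
Posterior variance = α'/β'² = 171/1444 = 9/76.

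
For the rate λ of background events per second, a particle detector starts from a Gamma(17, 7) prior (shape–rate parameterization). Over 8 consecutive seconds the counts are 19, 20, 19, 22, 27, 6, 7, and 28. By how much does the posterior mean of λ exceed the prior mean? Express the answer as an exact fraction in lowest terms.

Total count: 19 + 20 + 19 + 22 + 27 + 6 + 7 + 28 = 148.
Total exposure: 8 seconds.
The Gamma prior is conjugate for the Poisson rate, so λ | data ~ Gamma(17+148, 7+8) = Gamma(165, 15).
Posterior mean = 165/15 = 11; prior mean = 17/7 = 17/7. Difference = 11 − 17/7 = 60/7.

60/7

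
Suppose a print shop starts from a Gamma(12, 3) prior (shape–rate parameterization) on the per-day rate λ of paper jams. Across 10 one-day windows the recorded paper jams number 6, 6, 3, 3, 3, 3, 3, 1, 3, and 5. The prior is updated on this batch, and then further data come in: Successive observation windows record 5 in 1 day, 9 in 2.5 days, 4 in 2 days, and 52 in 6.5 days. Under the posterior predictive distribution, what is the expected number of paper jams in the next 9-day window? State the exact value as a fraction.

Total count: 6 + 6 + 3 + 3 + 3 + 3 + 3 + 1 + 3 + 5 = 36.
Total exposure: 10 days.
After the first batch: Gamma(12 + 36, 3 + 10) = Gamma(48, 13).
Total count: 5 + 9 + 4 + 52 = 70.
Total exposure: 1 + 2.5 + 2 + 6.5 = 12 days.
After the second batch: Gamma(48 + 70, 13 + 12) = Gamma(118, 25).
Predictive mean over a 9-day window = T·E[λ|data] = 9·118/25 = 1062/25.

1062/25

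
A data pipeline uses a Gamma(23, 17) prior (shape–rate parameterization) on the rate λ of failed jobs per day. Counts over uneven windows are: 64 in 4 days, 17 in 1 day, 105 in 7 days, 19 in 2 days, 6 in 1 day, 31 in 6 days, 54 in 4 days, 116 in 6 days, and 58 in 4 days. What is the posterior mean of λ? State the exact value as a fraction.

Total count: 64 + 17 + 105 + 19 + 6 + 31 + 54 + 116 + 58 = 470.
Total exposure: 4 + 1 + 7 + 2 + 1 + 6 + 4 + 6 + 4 = 35 days.
Conjugate update: add total count to the shape and total exposure to the rate, giving Gamma(493, 52).
Posterior mean = α'/β' = 493/52.

493/52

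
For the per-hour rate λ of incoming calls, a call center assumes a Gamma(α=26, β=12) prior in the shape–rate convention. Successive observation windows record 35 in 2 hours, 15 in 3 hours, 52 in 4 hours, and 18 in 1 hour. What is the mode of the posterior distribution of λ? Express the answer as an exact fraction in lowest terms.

Total count: 35 + 15 + 52 + 18 = 120.
Total exposure: 2 + 3 + 4 + 1 = 10 hours.
Gamma(α, β) with Poisson data over total exposure Σt gives posterior Gamma(α+Σx, β+Σt) = Gamma(146, 22).
Posterior mode = (α'−1)/β' = 145/22.

145/22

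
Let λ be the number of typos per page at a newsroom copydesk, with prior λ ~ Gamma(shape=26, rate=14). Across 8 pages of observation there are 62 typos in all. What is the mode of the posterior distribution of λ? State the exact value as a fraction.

87/22

Total count 62 over total exposure 8 pages.
Gamma(α, β) with Poisson data over total exposure Σt gives posterior Gamma(α+Σx, β+Σt) = Gamma(88, 22).
Posterior mode = (α'−1)/β' = 87/22.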